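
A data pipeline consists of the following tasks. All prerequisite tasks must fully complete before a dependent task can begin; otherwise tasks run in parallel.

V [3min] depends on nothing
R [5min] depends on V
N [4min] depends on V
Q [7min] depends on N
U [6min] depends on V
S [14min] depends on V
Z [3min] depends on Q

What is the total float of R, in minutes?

V→N→Q→Z = 3+4+7+3 = 17 sets the makespan at 17 minutes.
Longest path through R: 8 minutes (earliest finish 8, latest finish 17).
So R can slip 17 − 8 = 9 minutes.

9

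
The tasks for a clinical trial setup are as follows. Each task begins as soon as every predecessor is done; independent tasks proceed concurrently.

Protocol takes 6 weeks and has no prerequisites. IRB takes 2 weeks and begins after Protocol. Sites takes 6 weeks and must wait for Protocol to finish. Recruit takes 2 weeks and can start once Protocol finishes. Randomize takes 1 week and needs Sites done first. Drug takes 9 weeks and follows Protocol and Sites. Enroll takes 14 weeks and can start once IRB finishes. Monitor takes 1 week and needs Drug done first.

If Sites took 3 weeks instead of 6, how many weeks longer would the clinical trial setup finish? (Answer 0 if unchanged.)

0

Baseline: Protocol→Sites→Drug→Monitor = 6+6+9+1 = 22 → 22 weeks.
Sites lies on that path, so at 3 weeks the path becomes 19 weeks.
The binding chain switches to Protocol→IRB→Enroll = 6+2+14 = 22; finish 22 weeks.
Change in finish: 22 − 22 = +0 weeks.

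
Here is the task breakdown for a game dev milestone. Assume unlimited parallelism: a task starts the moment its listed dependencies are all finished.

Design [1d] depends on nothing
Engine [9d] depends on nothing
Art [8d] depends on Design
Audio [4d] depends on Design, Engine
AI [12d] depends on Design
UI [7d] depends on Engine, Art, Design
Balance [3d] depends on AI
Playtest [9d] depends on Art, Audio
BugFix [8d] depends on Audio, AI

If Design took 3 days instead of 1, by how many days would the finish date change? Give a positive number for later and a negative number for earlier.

Actual critical path: Engine→Audio→Playtest = 9+4+9 = 22 ⇒ 22 days.
The longest path through Design is only 21 days, so Design has float 1.
The binding chain switches to Design→AI→BugFix = 3+12+8 = 23; finish 23 days.
Change in finish: 23 − 22 = +1 days.

1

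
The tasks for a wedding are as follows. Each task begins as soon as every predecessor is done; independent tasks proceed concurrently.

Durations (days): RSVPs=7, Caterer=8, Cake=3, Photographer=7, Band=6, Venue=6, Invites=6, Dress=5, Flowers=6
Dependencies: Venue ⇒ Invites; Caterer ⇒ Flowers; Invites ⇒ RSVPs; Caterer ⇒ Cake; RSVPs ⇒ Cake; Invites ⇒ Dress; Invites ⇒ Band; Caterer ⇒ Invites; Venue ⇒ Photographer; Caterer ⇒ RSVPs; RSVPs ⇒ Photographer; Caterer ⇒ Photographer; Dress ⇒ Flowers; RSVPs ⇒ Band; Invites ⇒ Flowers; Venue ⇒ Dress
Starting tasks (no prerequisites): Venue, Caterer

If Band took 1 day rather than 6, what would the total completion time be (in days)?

28

The binding path is Caterer→Invites→RSVPs→Photographer = 8+6+7+7 = 28; finish at 28 days.
The longest path through Band is only 27 days, so Band has float 1.
That remains the longest chain; total 28 days.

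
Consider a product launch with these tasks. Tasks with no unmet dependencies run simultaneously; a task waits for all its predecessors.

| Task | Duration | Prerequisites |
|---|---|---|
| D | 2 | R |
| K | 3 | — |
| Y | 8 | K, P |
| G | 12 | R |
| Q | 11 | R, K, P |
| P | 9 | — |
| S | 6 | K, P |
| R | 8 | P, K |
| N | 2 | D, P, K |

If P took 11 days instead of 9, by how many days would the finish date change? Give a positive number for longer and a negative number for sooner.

2

Critical path before the change: P→R→G = 9+8+12 = 29 giving 29 days.
P lies on that path, so at 11 days the path becomes 31 days.
That remains the longest chain; total 31 days.
Change in finish: 31 − 29 = +2 days.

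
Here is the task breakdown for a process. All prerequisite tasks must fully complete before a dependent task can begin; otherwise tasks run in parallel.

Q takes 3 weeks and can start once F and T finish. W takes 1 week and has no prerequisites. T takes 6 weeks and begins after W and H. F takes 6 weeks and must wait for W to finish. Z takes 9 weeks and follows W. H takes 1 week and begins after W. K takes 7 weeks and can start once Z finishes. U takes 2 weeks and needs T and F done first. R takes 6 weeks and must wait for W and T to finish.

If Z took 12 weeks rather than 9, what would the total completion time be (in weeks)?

Critical path before the change: W→Z→K = 1+9+7 = 17 giving 17 weeks.
Z is on the critical path; changing it to 12 makes that path 20 weeks.
The critical path is still W→Z→K; finish is now 20 weeks.

20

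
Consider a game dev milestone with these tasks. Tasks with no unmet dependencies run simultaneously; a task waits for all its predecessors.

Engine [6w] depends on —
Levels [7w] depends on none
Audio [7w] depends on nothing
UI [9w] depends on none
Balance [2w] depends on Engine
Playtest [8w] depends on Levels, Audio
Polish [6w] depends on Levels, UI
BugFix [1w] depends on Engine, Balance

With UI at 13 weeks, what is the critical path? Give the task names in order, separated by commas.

UI, Polish

Critical path before the change: UI→Polish = 9+6 = 15 giving 15 weeks.
UI is on the critical path; changing it to 13 makes that path 19 weeks.
No other chain overtakes it, so the finish is 19 weeks.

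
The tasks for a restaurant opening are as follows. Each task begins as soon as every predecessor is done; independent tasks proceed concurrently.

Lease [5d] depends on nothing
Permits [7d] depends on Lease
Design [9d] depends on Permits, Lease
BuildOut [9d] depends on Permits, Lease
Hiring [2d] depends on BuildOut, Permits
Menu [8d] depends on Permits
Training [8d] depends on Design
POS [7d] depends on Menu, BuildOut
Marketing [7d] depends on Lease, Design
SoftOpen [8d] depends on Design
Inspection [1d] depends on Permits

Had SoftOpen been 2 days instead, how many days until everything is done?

29

Baseline: Lease→Permits→Design→SoftOpen = 5+7+9+8 = 29 → 29 days.
Since SoftOpen is critical, the -6 change carries straight to that chain (now 23 days).
The binding chain switches to Lease→Permits→Design→Training = 5+7+9+8 = 29; finish 29 days.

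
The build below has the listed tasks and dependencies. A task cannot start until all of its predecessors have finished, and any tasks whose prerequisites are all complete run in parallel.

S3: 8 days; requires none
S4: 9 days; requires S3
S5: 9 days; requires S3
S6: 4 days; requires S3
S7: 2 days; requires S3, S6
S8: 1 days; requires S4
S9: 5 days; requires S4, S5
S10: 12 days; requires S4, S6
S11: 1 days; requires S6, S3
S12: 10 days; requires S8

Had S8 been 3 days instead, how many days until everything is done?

Critical path before the change: S3→S4→S10 = 8+9+12 = 29 giving 29 days.
S8 has 1 day of float (longest path through it is 28).
New critical path: S3→S4→S8→S12 = 8+9+3+10 = 30 ⇒ 30 days.

30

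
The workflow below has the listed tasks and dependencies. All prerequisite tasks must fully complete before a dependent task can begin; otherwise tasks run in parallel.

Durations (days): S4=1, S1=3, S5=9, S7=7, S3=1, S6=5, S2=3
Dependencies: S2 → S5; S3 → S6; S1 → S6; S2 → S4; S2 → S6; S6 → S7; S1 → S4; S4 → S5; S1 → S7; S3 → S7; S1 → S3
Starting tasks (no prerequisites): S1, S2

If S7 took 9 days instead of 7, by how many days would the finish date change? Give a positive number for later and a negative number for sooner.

Critical path before the change: S1→S3→S6→S7 = 3+1+5+7 = 16 giving 16 days.
Since S7 is critical, the +2 change carries straight to that chain (now 18 days).
No other chain overtakes it, so the finish is 18 days.
Change in finish: 18 − 16 = +2 days.

2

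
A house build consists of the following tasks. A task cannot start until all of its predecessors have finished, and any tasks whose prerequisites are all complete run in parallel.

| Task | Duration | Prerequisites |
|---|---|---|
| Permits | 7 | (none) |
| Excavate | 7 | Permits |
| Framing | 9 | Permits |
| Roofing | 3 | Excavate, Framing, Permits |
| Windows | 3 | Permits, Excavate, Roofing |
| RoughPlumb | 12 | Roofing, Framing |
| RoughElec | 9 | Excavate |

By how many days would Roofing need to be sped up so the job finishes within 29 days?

2

Current finish: 31 days; target: 29.
Roofing is on every critical path, so each day cut from Roofing cuts the finish by one (this holds down to a finish of 29).
Need 31 − 29 = 2 days off Roofing → Roofing becomes 1 day, finish becomes 29.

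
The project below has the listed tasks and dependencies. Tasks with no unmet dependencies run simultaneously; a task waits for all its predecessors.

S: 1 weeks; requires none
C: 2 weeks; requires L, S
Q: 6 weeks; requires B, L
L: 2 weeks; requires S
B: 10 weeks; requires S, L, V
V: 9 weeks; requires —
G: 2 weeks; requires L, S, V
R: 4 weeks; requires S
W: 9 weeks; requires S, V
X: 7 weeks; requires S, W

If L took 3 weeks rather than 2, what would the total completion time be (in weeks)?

The binding path is V→W→X = 9+9+7 = 25; finish at 25 weeks.
The longest path through L is only 19 weeks, so L has float 6.
The critical path is still V→W→X; finish is now 25 weeks.

25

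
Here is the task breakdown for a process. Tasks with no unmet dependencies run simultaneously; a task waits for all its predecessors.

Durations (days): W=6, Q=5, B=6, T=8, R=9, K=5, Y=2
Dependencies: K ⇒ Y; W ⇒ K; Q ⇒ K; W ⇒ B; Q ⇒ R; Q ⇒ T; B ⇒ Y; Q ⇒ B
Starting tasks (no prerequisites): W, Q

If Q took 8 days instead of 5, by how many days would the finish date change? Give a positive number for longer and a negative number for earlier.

The binding path is Q→R = 5+9 = 14; finish at 14 days.
Q is on the critical path; changing it to 8 makes that path 17 days.
The critical path is still Q→R; finish is now 17 days.
Change in finish: 17 − 14 = +3 days.

3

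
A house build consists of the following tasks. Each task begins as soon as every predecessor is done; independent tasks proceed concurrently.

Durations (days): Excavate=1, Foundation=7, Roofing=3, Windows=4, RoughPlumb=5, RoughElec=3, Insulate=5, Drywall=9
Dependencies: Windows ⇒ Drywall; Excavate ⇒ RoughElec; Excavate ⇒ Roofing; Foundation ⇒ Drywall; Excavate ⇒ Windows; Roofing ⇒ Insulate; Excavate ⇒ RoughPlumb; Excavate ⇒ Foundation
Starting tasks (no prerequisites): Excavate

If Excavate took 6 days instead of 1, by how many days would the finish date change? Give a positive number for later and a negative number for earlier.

Actual critical path: Excavate→Foundation→Drywall = 1+7+9 = 17 ⇒ 17 days.
Since Excavate is critical, the +5 change carries straight to that chain (now 22 days).
The critical path is still Excavate→Foundation→Drywall; finish is now 22 days.
Change in finish: 22 − 17 = +5 days.

5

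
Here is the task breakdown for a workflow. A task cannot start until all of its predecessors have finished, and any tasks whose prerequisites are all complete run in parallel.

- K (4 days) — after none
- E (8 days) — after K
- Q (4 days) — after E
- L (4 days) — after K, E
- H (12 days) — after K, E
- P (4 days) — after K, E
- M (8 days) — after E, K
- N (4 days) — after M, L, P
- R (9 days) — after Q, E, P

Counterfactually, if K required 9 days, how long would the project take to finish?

30

Baseline: K→E→Q→R = 4+8+4+9 = 25 → 25 days.
Since K is critical, the +5 change carries straight to that chain (now 30 days).
The critical path is still K→E→Q→R; finish is now 30 days.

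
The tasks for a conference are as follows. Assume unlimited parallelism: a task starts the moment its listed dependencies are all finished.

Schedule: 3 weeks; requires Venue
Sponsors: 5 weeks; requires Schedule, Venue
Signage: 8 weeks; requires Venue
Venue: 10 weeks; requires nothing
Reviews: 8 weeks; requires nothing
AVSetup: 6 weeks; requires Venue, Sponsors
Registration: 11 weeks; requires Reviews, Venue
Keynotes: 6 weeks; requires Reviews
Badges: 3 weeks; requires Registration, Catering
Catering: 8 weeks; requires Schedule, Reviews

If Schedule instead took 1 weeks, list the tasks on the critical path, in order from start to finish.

As given, the longest chain is Venue→Schedule→Sponsors→AVSetup = 10+3+5+6 = 24, so the finish is 24 weeks.
Schedule is on the critical path; changing it to 1 makes that path 22 weeks.
The binding chain switches to Venue→Registration→Badges = 10+11+3 = 24; finish 24 weeks.

Venue, Registration, Badges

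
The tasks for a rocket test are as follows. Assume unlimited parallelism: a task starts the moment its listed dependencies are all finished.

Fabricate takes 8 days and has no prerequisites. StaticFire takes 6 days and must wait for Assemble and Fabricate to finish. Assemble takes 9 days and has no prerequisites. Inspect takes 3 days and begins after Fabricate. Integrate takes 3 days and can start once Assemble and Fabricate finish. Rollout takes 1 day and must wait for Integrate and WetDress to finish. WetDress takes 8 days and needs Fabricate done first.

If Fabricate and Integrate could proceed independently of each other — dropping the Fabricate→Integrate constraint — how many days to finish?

With the dependency in place, Fabricate→WetDress→Rollout = 8+8+1 = 17 sets the finish at 17 days.
Dropping Fabricate→Integrate doesn't change Integrate's earliest start (9); another predecessor still binds.
New critical path: Fabricate→WetDress→Rollout = 8+8+1 = 17 ⇒ 17 days.

17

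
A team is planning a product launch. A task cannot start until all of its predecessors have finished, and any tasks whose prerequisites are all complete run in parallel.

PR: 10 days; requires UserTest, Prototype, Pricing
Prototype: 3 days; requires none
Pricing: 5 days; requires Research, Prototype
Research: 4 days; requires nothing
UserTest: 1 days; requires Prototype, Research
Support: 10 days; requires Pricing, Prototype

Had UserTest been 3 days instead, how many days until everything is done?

Critical path before the change: Research→Pricing→PR = 4+5+10 = 19 giving 19 days.
UserTest has 4 days of float (longest path through it is 15).
That remains the longest chain; total 19 days.

19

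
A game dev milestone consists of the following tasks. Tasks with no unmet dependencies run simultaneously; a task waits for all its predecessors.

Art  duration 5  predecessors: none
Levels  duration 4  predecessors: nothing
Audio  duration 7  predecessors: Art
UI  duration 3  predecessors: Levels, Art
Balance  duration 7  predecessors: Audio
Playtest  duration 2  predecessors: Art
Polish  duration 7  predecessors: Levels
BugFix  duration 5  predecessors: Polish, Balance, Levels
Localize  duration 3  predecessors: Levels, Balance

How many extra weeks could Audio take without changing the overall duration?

0

Critical path: Art→Audio→Balance→BugFix = 5+7+7+5 = 24, so the finish is 24 weeks.
Longest path through Audio: 24 weeks (earliest finish 12, latest finish 12).
Float = 24 − 24 = 0.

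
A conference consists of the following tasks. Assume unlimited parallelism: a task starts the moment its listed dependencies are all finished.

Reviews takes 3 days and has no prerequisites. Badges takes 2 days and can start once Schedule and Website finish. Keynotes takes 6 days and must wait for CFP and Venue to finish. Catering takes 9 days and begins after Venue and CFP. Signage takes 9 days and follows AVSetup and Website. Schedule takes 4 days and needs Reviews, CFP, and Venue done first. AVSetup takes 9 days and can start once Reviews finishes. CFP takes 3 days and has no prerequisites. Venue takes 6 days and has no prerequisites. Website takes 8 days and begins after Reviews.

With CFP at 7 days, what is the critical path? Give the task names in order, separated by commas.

Reviews, AVSetup, Signage

As given, the longest chain is Reviews→AVSetup→Signage = 3+9+9 = 21, so the finish is 21 days.
CFP has 9 days of float (longest path through it is 12).
That remains the longest chain; total 21 days.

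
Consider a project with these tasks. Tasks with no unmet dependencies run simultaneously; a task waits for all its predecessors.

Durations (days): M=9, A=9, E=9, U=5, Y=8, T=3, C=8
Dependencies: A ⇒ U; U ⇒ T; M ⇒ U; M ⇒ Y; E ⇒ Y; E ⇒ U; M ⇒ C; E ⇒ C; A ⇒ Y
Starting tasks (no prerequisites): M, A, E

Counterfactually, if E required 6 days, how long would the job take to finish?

17

Baseline: E→U→T = 9+5+3 = 17 → 17 days.
E is on the critical path; changing it to 6 makes that path 14 days.
The binding chain switches to M→U→T = 9+5+3 = 17; finish 17 days.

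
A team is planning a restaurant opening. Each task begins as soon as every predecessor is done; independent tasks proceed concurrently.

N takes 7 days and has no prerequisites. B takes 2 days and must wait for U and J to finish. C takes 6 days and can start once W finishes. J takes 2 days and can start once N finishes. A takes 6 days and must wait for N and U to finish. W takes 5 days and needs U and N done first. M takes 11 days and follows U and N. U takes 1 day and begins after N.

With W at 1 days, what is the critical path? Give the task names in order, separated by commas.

As given, the longest chain is N→U→W→C = 7+1+5+6 = 19, so the finish is 19 days.
W is on the critical path; changing it to 1 makes that path 15 days.
Now N→U→M = 7+1+11 = 19 is longest, so the finish becomes 19 days.

N, U, M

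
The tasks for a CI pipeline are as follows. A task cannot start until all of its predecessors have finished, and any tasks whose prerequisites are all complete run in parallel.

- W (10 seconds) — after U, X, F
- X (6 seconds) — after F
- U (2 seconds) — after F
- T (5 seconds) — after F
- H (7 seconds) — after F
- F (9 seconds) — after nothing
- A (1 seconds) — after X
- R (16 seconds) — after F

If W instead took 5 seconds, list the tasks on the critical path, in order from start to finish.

F, R

Actual critical path: F→X→W = 9+6+10 = 25 ⇒ 25 seconds.
Since W is critical, the -5 change carries straight to that chain (now 20 seconds).
Now F→R = 9+16 = 25 is longest, so the finish becomes 25 seconds.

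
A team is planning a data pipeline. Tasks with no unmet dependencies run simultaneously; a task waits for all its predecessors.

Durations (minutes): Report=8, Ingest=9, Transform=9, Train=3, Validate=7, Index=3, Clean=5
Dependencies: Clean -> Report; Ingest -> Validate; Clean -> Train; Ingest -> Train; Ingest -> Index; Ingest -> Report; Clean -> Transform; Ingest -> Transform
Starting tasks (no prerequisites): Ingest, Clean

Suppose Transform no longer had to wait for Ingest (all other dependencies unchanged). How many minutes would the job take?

17

Before: longest chain Ingest→Transform = 9+9 = 18, finish 18.
Without Ingest→Transform, Transform's earliest start moves from 9 to 5.
After: Ingest→Report = 9+8 = 17 → 17 minutes.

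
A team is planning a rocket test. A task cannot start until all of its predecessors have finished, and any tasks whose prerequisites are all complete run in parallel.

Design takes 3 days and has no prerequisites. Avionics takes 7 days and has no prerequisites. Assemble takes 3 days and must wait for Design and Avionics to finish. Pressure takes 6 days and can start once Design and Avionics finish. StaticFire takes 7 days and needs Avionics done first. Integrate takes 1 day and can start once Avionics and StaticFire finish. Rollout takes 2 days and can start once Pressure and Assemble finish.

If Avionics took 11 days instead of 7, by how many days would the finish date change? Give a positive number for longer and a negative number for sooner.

4

As given, the longest chain is Avionics→Pressure→Rollout = 7+6+2 = 15, so the finish is 15 days.
Since Avionics is critical, the +4 change carries straight to that chain (now 19 days).
No other chain overtakes it, so the finish is 19 days.
Change in finish: 19 − 15 = +4 days.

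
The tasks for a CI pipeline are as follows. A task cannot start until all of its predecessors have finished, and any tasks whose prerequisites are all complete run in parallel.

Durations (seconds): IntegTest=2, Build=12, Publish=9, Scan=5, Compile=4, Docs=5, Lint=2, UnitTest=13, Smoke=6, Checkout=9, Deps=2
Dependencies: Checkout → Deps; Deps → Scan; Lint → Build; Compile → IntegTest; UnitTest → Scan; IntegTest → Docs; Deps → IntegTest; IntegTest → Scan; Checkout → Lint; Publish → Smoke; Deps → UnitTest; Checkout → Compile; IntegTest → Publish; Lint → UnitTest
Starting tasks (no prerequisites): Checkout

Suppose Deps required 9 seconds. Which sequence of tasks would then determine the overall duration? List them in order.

Baseline: Checkout→Compile→IntegTest→Publish→Smoke = 9+4+2+9+6 = 30 → 30 seconds.
Deps has 1 second of float (longest path through it is 29).
Now Checkout→Deps→UnitTest→Scan = 9+9+13+5 = 36 is longest, so the finish becomes 36 seconds.

Checkout, Deps, UnitTest, Scan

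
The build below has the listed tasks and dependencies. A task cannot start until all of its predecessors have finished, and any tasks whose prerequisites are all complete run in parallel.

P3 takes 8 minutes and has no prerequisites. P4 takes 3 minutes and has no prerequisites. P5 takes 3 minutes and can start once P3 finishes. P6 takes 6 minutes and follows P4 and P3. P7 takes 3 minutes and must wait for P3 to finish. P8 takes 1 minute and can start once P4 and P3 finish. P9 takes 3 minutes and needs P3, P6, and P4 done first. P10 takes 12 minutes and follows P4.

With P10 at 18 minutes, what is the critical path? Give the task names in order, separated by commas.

P4, P10

Actual critical path: P3→P6→P9 = 8+6+3 = 17 ⇒ 17 minutes.
P10 has 2 minutes of float (longest path through it is 15).
The binding chain switches to P4→P10 = 3+18 = 21; finish 21 minutes.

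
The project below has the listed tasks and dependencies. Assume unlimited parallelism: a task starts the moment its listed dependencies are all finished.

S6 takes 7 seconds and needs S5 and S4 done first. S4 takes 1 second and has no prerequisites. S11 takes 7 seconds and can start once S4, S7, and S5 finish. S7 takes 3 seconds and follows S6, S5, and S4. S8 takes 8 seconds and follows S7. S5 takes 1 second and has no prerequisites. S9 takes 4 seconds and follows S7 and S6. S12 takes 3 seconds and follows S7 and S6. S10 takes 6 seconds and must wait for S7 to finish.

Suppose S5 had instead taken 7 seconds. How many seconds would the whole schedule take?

25

Baseline: S5→S6→S7→S8 = 1+7+3+8 = 19 → 19 seconds.
Since S5 is critical, the +6 change carries straight to that chain (now 25 seconds).
The critical path is still S5→S6→S7→S8; finish is now 25 seconds.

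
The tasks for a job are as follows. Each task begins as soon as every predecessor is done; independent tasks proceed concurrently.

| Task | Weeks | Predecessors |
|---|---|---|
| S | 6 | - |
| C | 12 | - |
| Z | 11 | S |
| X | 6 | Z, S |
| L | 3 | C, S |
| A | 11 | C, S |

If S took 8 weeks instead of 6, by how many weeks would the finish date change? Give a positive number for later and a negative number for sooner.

The binding path is S→Z→X = 6+11+6 = 23; finish at 23 weeks.
S is on the critical path; changing it to 8 makes that path 25 weeks.
No other chain overtakes it, so the finish is 25 weeks.
Change in finish: 25 − 23 = +2 weeks.

2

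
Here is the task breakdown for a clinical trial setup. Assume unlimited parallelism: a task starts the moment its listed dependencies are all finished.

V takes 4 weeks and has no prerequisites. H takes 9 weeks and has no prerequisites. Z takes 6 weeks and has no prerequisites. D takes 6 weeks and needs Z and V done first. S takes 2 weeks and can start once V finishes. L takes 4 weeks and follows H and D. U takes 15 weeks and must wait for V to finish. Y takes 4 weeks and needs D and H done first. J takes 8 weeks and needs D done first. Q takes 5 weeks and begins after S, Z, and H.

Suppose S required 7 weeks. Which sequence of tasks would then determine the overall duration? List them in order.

Z, D, J

Actual critical path: Z→D→J = 6+6+8 = 20 ⇒ 20 weeks.
S is off the critical path — its longest chain is 11 weeks, giving 9 of slack.
The critical path is still Z→D→J; finish is now 20 weeks.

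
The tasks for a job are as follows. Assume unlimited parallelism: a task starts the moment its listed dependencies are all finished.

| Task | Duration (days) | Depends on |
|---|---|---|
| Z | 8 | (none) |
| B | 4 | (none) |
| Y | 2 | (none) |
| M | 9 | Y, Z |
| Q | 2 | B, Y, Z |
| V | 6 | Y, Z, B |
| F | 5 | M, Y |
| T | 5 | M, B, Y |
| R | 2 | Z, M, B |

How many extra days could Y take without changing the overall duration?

6

Z→M→F = 8+9+5 = 22 sets the makespan at 22 days.
Y finishes as early as 2 and must finish by 8.
So Y can slip 8 − 2 = 6 days.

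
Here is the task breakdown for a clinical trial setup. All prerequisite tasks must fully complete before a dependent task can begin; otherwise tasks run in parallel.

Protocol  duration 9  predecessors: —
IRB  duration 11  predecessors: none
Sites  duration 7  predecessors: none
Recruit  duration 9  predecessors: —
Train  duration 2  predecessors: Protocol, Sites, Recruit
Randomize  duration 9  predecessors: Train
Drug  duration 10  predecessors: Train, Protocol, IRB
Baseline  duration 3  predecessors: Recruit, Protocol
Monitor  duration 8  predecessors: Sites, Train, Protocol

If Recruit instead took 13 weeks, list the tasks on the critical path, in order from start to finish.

The binding path is Recruit→Train→Drug = 9+2+10 = 21; finish at 21 weeks.
Recruit lies on that path, so at 13 weeks the path becomes 25 weeks.
The critical path is still Recruit→Train→Drug; finish is now 25 weeks.

Recruit, Train, Drug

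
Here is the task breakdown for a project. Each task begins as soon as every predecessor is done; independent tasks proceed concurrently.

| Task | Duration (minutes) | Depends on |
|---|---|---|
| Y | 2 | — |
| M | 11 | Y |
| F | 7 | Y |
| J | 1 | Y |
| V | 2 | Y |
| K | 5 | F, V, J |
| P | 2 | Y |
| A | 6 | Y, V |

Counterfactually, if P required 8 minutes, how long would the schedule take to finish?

Actual critical path: Y→F→K = 2+7+5 = 14 ⇒ 14 minutes.
P has 10 minutes of float (longest path through it is 4).
The critical path is still Y→F→K; finish is now 14 minutes.

14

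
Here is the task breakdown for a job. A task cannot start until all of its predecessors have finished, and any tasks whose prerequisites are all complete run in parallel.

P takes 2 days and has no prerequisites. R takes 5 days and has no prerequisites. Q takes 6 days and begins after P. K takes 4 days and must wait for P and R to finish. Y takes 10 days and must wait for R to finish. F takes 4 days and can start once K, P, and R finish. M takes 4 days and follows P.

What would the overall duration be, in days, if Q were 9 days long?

15

As given, the longest chain is R→Y = 5+10 = 15, so the finish is 15 days.
The longest path through Q is only 8 days, so Q has float 7.
The critical path is still R→Y; finish is now 15 days.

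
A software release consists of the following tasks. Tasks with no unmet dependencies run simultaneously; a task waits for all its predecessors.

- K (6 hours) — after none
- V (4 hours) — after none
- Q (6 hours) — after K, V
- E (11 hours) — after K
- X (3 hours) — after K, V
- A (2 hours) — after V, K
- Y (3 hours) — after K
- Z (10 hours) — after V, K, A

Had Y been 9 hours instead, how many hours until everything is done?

Critical path before the change: K→A→Z = 6+2+10 = 18 giving 18 hours.
Y is off the critical path — its longest chain is 9 hours, giving 9 of slack.
No other chain overtakes it, so the finish is 18 hours.

18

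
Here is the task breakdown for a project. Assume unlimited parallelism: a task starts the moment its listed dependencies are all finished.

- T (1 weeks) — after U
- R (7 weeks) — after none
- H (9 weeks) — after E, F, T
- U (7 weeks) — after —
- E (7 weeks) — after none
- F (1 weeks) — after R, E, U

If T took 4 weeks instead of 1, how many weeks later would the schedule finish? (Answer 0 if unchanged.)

Actual critical path: U→T→H = 7+1+9 = 17 ⇒ 17 weeks.
T is on the critical path; changing it to 4 makes that path 20 weeks.
No other chain overtakes it, so the finish is 20 weeks.
Change in finish: 20 − 17 = +3 weeks.

3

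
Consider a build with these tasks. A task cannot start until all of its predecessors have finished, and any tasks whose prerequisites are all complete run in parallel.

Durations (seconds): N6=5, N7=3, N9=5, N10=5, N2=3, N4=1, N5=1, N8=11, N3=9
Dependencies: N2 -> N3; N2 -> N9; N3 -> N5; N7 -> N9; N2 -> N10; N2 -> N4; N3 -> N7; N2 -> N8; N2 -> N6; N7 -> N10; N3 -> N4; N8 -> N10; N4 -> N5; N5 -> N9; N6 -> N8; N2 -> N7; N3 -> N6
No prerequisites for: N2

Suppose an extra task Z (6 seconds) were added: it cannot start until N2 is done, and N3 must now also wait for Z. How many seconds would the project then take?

Originally the project takes 33 seconds.
With Z inserted, N3 now waits for max(N2, Z).
New critical path: N2→Z→N3→N6→N8→N10 = 3+6+9+5+11+5 = 39 ⇒ 39 seconds.

39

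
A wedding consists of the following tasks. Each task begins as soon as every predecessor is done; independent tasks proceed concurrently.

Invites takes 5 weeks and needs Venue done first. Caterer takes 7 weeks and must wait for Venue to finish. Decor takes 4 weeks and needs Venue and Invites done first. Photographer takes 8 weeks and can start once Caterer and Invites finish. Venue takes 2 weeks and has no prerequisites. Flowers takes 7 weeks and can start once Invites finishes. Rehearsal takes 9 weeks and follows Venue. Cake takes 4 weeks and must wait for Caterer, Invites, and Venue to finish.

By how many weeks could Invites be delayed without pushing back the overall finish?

Venue→Caterer→Photographer = 2+7+8 = 17 sets the makespan at 17 weeks.
The longest chain containing Invites totals 15 weeks.
Float = 17 − 15 = 2.

2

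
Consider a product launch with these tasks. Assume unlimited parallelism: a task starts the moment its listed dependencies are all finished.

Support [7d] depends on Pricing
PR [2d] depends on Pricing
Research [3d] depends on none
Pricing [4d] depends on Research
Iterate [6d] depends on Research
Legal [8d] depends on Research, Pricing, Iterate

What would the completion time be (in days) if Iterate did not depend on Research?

15

With the dependency in place, Research→Iterate→Legal = 3+6+8 = 17 sets the finish at 17 days.
Without Research→Iterate, Iterate's earliest start moves from 3 to 0.
The longest chain is now Research→Pricing→Legal = 3+4+8 = 15, so the schedule takes 15 days.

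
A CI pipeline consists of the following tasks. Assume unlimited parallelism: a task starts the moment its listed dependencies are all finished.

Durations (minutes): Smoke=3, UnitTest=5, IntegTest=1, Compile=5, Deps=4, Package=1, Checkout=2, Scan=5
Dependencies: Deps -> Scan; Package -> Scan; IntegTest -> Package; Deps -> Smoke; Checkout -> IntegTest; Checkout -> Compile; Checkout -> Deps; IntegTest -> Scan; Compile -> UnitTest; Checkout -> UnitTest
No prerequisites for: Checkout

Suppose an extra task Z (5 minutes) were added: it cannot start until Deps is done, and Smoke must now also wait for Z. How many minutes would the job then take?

14

Originally the job takes 12 minutes.
With Z inserted, Smoke now waits for max(Deps, Z).
New critical path: Checkout→Deps→Z→Smoke = 2+4+5+3 = 14 ⇒ 14 minutes.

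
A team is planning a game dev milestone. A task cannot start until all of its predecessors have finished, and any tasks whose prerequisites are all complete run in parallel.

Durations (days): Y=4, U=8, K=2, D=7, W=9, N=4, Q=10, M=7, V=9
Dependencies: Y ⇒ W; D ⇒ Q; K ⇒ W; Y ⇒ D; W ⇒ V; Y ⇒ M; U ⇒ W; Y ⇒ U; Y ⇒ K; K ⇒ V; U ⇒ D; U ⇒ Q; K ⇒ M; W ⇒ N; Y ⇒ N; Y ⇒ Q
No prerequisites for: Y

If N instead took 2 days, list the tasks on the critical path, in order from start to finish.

Baseline: Y→U→W→V = 4+8+9+9 = 30 → 30 days.
N is off the critical path — its longest chain is 25 days, giving 5 of slack.
The critical path is still Y→U→W→V; finish is now 30 days.

Y, U, W, V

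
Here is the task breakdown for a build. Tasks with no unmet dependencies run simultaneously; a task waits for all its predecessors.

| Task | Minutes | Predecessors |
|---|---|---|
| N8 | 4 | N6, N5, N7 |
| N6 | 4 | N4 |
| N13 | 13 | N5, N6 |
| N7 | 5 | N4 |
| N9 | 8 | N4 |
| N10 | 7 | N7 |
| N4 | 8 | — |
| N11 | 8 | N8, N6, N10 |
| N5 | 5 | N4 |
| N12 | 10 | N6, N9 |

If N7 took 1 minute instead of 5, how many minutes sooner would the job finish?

Actual critical path: N4→N7→N10→N11 = 8+5+7+8 = 28 ⇒ 28 minutes.
N7 lies on that path, so at 1 minute the path becomes 24 minutes.
Now N4→N5→N13 = 8+5+13 = 26 is longest, so the finish becomes 26 minutes.
Change in finish: 26 − 28 = -2 minutes.

2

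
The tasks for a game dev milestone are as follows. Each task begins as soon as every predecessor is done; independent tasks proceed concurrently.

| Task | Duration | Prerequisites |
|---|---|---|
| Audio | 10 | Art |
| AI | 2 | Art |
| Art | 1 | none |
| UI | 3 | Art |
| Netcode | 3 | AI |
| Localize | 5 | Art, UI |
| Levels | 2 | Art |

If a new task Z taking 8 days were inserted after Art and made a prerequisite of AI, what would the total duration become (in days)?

Originally the game dev milestone takes 11 days.
With Z inserted, AI now waits for max(Art, Z).
New critical path: Art→Z→AI→Netcode = 1+8+2+3 = 14 ⇒ 14 days.

14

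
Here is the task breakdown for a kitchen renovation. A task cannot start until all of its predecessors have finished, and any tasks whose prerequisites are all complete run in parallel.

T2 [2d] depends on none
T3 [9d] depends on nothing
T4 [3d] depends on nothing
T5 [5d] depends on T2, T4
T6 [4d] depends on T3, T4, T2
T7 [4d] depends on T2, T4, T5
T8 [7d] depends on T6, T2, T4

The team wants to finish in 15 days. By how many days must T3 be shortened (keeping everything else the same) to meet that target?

Current finish: 20 days; target: 15.
T3 is on every critical path, so each day cut from T3 cuts the finish by one (this holds down to a finish of 14).
Need 20 − 15 = 5 days off T3 → T3 becomes 4 days, finish becomes 15.

5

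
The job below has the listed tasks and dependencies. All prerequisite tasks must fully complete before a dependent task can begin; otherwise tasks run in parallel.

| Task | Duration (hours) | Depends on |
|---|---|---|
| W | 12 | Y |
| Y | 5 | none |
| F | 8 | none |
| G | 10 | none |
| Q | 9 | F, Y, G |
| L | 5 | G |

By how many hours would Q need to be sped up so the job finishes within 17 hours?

Current finish: 19 hours; target: 17.
Q is on every critical path, so each hour cut from Q cuts the finish by one (this holds down to a finish of 17).
Need 19 − 17 = 2 hours off Q → Q becomes 7 hours, finish becomes 17.

2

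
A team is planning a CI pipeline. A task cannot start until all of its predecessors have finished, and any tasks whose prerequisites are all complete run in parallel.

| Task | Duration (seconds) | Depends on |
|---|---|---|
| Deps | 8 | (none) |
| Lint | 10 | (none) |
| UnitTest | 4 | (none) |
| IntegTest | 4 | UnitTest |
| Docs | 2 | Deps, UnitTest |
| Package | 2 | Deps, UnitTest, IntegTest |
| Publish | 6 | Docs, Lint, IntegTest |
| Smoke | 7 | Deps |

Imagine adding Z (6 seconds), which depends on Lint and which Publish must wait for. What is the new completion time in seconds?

Originally the project takes 16 seconds.
With Z inserted, Publish now waits for max(Docs, Lint, IntegTest, Z).
New critical path: Lint→Z→Publish = 10+6+6 = 22 ⇒ 22 seconds.

22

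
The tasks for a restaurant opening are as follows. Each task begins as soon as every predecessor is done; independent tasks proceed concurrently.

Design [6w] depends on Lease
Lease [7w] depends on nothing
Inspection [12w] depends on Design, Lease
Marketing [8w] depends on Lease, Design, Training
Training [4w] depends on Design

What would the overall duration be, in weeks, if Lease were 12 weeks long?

Actual critical path: Lease→Design→Training→Marketing = 7+6+4+8 = 25 ⇒ 25 weeks.
Lease is on the critical path; changing it to 12 makes that path 30 weeks.
That remains the longest chain; total 30 weeks.

30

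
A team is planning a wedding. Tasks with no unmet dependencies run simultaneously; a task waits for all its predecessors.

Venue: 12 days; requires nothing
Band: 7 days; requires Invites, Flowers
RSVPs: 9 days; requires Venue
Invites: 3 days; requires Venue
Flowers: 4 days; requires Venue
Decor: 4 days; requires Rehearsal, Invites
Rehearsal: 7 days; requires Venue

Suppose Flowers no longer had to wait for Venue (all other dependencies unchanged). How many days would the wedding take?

With the dependency in place, Venue→Flowers→Band = 12+4+7 = 23 sets the finish at 23 days.
Without Venue→Flowers, Flowers's earliest start moves from 12 to 0.
New critical path: Venue→Rehearsal→Decor = 12+7+4 = 23 ⇒ 23 days.

23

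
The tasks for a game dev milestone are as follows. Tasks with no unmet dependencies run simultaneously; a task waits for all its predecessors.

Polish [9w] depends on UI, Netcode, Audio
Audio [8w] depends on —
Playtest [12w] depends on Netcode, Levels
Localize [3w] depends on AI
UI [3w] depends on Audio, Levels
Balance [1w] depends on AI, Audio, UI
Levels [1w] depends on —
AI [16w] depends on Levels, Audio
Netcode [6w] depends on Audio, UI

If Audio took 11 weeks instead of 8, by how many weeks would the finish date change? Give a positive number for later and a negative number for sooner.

Actual critical path: Audio→UI→Netcode→Playtest = 8+3+6+12 = 29 ⇒ 29 weeks.
Audio is on the critical path; changing it to 11 makes that path 32 weeks.
That remains the longest chain; total 32 weeks.
Change in finish: 32 − 29 = +3 weeks.

3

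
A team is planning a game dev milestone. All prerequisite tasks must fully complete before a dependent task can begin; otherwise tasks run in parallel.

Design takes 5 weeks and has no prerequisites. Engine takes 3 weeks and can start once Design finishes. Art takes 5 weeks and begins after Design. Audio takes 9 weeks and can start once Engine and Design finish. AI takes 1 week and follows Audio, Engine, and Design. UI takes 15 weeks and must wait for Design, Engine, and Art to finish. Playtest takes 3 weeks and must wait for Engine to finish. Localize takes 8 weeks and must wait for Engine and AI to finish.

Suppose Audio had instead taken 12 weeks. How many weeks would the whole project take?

29

The binding path is Design→Engine→Audio→AI→Localize = 5+3+9+1+8 = 26; finish at 26 weeks.
Audio is on the critical path; changing it to 12 makes that path 29 weeks.
That remains the longest chain; total 29 weeks.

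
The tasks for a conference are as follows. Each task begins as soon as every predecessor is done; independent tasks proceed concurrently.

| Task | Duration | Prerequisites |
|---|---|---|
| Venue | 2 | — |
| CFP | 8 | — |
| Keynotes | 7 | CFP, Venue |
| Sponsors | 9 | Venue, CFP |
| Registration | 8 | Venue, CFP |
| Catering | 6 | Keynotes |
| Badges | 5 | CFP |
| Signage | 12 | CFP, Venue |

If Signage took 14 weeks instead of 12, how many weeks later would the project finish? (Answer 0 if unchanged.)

As given, the longest chain is CFP→Keynotes→Catering = 8+7+6 = 21, so the finish is 21 weeks.
Signage is off the critical path — its longest chain is 20 weeks, giving 1 of slack.
The binding chain switches to CFP→Signage = 8+14 = 22; finish 22 weeks.
Change in finish: 22 − 21 = +1 weeks.

1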